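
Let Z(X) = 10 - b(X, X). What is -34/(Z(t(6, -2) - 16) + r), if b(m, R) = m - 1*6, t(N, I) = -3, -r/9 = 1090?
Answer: 2/575 ≈ 0.0034783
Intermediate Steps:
r = -9810 (r = -9*1090 = -9810)
b(m, R) = -6 + m (b(m, R) = m - 6 = -6 + m)
Z(X) = 16 - X (Z(X) = 10 - (-6 + X) = 10 + (6 - X) = 16 - X)
-34/(Z(t(6, -2) - 16) + r) = -34/((16 - (-3 - 16)) - 9810) = -34/((16 - 1*(-19)) - 9810) = -34/((16 + 19) - 9810) = -34/(35 - 9810) = -34/(-9775) = -1/9775*(-34) = 2/575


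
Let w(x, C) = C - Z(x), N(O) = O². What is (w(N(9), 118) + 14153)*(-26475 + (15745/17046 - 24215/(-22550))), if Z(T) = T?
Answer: -43756309580098/116481 ≈ -3.7565e+8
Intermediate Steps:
w(x, C) = C - x
(w(N(9), 118) + 14153)*(-26475 + (15745/17046 - 24215/(-22550))) = ((118 - 1*9²) + 14153)*(-26475 + (15745/17046 - 24215/(-22550))) = ((118 - 1*81) + 14153)*(-26475 + (15745*(1/17046) - 24215*(-1/22550))) = ((118 - 81) + 14153)*(-26475 + (15745/17046 + 4843/4510)) = (37 + 14153)*(-26475 + 38390932/19219365) = 14190*(-508794297443/19219365) = -43756309580098/116481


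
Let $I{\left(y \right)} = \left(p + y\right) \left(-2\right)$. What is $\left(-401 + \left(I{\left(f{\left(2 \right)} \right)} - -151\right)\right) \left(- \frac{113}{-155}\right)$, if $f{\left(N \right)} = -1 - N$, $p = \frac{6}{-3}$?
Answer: $- \frac{5424}{31} \approx -174.97$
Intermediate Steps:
$p = -2$ ($p = 6 \left(- \frac{1}{3}\right) = -2$)
$I{\left(y \right)} = 4 - 2 y$ ($I{\left(y \right)} = \left(-2 + y\right) \left(-2\right) = 4 - 2 y$)
$\left(-401 + \left(I{\left(f{\left(2 \right)} \right)} - -151\right)\right) \left(- \frac{113}{-155}\right) = \left(-401 - \left(-155 + 2 \left(-1 - 2\right)\right)\right) \left(- \frac{113}{-155}\right) = \left(-401 + \left(\left(4 - 2 \left(-1 - 2\right)\right) + 151\right)\right) \left(\left(-113\right) \left(- \frac{1}{155}\right)\right) = \left(-401 + \left(\left(4 - -6\right) + 151\right)\right) \frac{113}{155} = \left(-401 + \left(\left(4 + 6\right) + 151\right)\right) \frac{113}{155} = \left(-401 + \left(10 + 151\right)\right) \frac{113}{155} = \left(-401 + 161\right) \frac{113}{155} = \left(-240\right) \frac{113}{155} = - \frac{5424}{31}$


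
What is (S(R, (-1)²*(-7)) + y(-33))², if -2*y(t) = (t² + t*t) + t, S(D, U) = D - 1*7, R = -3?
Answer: 4687225/4 ≈ 1.1718e+6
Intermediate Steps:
S(D, U) = -7 + D (S(D, U) = D - 7 = -7 + D)
y(t) = -t² - t/2 (y(t) = -((t² + t*t) + t)/2 = -((t² + t²) + t)/2 = -(2*t² + t)/2 = -(t + 2*t²)/2 = -t² - t/2)
(S(R, (-1)²*(-7)) + y(-33))² = ((-7 - 3) - 1*(-33)*(½ - 33))² = (-10 - 1*(-33)*(-65/2))² = (-10 - 2145/2)² = (-2165/2)² = 4687225/4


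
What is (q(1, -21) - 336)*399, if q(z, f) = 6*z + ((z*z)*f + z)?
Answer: -139650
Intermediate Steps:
q(z, f) = 7*z + f*z**2 (q(z, f) = 6*z + (z**2*f + z) = 6*z + (f*z**2 + z) = 6*z + (z + f*z**2) = 7*z + f*z**2)
(q(1, -21) - 336)*399 = (1*(7 - 21*1) - 336)*399 = (1*(7 - 21) - 336)*399 = (1*(-14) - 336)*399 = (-14 - 336)*399 = -350*399 = -139650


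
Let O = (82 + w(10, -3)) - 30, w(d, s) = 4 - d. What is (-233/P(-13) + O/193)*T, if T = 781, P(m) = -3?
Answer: 35228567/579 ≈ 60844.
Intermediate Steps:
O = 46 (O = (82 + (4 - 1*10)) - 30 = (82 + (4 - 10)) - 30 = (82 - 6) - 30 = 76 - 30 = 46)
(-233/P(-13) + O/193)*T = (-233/(-3) + 46/193)*781 = (-233*(-1/3) + 46*(1/193))*781 = (233/3 + 46/193)*781 = (45107/579)*781 = 35228567/579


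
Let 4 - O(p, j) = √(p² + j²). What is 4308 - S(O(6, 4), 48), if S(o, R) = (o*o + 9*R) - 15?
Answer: 3823 + 16*√13 ≈ 3880.7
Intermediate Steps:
O(p, j) = 4 - √(j² + p²) (O(p, j) = 4 - √(p² + j²) = 4 - √(j² + p²))
S(o, R) = -15 + o² + 9*R (S(o, R) = (o² + 9*R) - 15 = -15 + o² + 9*R)
4308 - S(O(6, 4), 48) = 4308 - (-15 + (4 - √(4² + 6²))² + 9*48) = 4308 - (-15 + (4 - √(16 + 36))² + 432) = 4308 - (-15 + (4 - √52)² + 432) = 4308 - (-15 + (4 - 2*√13)² + 432) = 4308 - (417 + (4 - 2*√13)²) = 4308 + (-417 - (4 - 2*√13)²) = 3891 - (4 - 2*√13)²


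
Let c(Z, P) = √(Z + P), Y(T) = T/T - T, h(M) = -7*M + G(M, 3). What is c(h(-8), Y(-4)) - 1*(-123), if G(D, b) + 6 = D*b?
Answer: 123 + √31 ≈ 128.57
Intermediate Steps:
G(D, b) = -6 + D*b
h(M) = -6 - 4*M (h(M) = -7*M + (-6 + M*3) = -7*M + (-6 + 3*M) = -6 - 4*M)
Y(T) = 1 - T
c(Z, P) = √(P + Z)
c(h(-8), Y(-4)) - 1*(-123) = √((1 - 1*(-4)) + (-6 - 4*(-8))) - 1*(-123) = √((1 + 4) + (-6 + 32)) + 123 = √(5 + 26) + 123 = √31 + 123 = 123 + √31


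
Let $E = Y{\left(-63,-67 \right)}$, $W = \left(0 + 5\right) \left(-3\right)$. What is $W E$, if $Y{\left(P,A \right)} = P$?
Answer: $945$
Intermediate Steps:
$W = -15$ ($W = 5 \left(-3\right) = -15$)
$E = -63$
$W E = \left(-15\right) \left(-63\right) = 945$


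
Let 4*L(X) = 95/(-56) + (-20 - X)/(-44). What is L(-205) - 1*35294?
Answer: -86968051/2464 ≈ -35296.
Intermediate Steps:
L(X) = -765/2464 + X/176 (L(X) = (95/(-56) + (-20 - X)/(-44))/4 = (95*(-1/56) + (-20 - X)*(-1/44))/4 = (-95/56 + (5/11 + X/44))/4 = (-765/616 + X/44)/4 = -765/2464 + X/176)
L(-205) - 1*35294 = (-765/2464 + (1/176)*(-205)) - 1*35294 = (-765/2464 - 205/176) - 35294 = -3635/2464 - 35294 = -86968051/2464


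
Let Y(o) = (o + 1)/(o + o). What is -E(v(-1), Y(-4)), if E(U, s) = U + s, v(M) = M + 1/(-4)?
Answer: 7/8 ≈ 0.87500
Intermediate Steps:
Y(o) = (1 + o)/(2*o) (Y(o) = (1 + o)/((2*o)) = (1 + o)*(1/(2*o)) = (1 + o)/(2*o))
v(M) = -¼ + M (v(M) = M - ¼ = -¼ + M)
-E(v(-1), Y(-4)) = -((-¼ - 1) + (½)*(1 - 4)/(-4)) = -(-5/4 + (½)*(-¼)*(-3)) = -(-5/4 + 3/8) = -1*(-7/8) = 7/8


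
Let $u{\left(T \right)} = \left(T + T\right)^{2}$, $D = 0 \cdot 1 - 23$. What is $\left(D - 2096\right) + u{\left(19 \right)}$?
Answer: $-675$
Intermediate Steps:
$D = -23$ ($D = 0 - 23 = -23$)
$u{\left(T \right)} = 4 T^{2}$ ($u{\left(T \right)} = \left(2 T\right)^{2} = 4 T^{2}$)
$\left(D - 2096\right) + u{\left(19 \right)} = \left(-23 - 2096\right) + 4 \cdot 19^{2} = -2119 + 4 \cdot 361 = -2119 + 1444 = -675$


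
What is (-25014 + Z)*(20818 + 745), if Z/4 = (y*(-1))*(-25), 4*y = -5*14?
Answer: -577112132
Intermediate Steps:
y = -35/2 (y = (-5*14)/4 = (1/4)*(-70) = -35/2 ≈ -17.500)
Z = -1750 (Z = 4*(-35/2*(-1)*(-25)) = 4*((35/2)*(-25)) = 4*(-875/2) = -1750)
(-25014 + Z)*(20818 + 745) = (-25014 - 1750)*(20818 + 745) = -26764*21563 = -577112132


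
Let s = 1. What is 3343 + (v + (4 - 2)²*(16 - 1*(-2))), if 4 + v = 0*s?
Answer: 3411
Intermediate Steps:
v = -4 (v = -4 + 0*1 = -4 + 0 = -4)
3343 + (v + (4 - 2)²*(16 - 1*(-2))) = 3343 + (-4 + (4 - 2)²*(16 - 1*(-2))) = 3343 + (-4 + 2²*(16 + 2)) = 3343 + (-4 + 4*18) = 3343 + (-4 + 72) = 3343 + 68 = 3411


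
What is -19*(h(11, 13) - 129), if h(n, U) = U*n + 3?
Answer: -323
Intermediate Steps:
h(n, U) = 3 + U*n
-19*(h(11, 13) - 129) = -19*((3 + 13*11) - 129) = -19*((3 + 143) - 129) = -19*(146 - 129) = -19*17 = -323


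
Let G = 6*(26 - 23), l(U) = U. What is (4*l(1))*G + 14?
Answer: 86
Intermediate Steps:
G = 18 (G = 6*3 = 18)
(4*l(1))*G + 14 = (4*1)*18 + 14 = 4*18 + 14 = 72 + 14 = 86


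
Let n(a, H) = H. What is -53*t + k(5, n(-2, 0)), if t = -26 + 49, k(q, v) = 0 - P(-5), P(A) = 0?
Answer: -1219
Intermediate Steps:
k(q, v) = 0 (k(q, v) = 0 - 1*0 = 0 + 0 = 0)
t = 23
-53*t + k(5, n(-2, 0)) = -53*23 + 0 = -1219 + 0 = -1219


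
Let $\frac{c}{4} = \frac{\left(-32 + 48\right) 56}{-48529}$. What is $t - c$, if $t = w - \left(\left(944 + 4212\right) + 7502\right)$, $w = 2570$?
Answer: $- \frac{489556968}{48529} \approx -10088.0$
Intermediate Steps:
$t = -10088$ ($t = 2570 - \left(\left(944 + 4212\right) + 7502\right) = 2570 - \left(5156 + 7502\right) = 2570 - 12658 = -10088$)
$c = - \frac{3584}{48529}$ ($c = 4 \frac{\left(-32 + 48\right) 56}{-48529} = 4 \cdot 16 \cdot 56 \left(- \frac{1}{48529}\right) = 4 \cdot 896 \left(- \frac{1}{48529}\right) = 4 \left(- \frac{896}{48529}\right) = - \frac{3584}{48529} \approx -0.073853$)
$t - c = -10088 - - \frac{3584}{48529} = -10088 + \frac{3584}{48529} = - \frac{489556968}{48529}$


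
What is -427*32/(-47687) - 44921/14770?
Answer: -1940330447/704336990 ≈ -2.7548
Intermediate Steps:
-427*32/(-47687) - 44921/14770 = -13664*(-1/47687) - 44921*1/14770 = 13664/47687 - 44921/14770 = -1940330447/704336990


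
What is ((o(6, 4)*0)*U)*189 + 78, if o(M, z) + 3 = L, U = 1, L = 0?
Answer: 78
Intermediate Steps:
o(M, z) = -3 (o(M, z) = -3 + 0 = -3)
((o(6, 4)*0)*U)*189 + 78 = (-3*0*1)*189 + 78 = (0*1)*189 + 78 = 0*189 + 78 = 0 + 78 = 78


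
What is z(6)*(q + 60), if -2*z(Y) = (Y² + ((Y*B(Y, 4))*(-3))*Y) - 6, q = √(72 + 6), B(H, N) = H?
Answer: 18540 + 309*√78 ≈ 21269.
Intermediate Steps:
q = √78 ≈ 8.8318
z(Y) = 3 - Y²/2 + 3*Y³/2 (z(Y) = -((Y² + ((Y*Y)*(-3))*Y) - 6)/2 = -((Y² + (Y²*(-3))*Y) - 6)/2 = -((Y² + (-3*Y²)*Y) - 6)/2 = -((Y² - 3*Y³) - 6)/2 = -(-6 + Y² - 3*Y³)/2 = 3 - Y²/2 + 3*Y³/2)
z(6)*(q + 60) = (3 - ½*6² + (3/2)*6³)*(√78 + 60) = (3 - ½*36 + (3/2)*216)*(60 + √78) = (3 - 18 + 324)*(60 + √78) = 309*(60 + √78) = 18540 + 309*√78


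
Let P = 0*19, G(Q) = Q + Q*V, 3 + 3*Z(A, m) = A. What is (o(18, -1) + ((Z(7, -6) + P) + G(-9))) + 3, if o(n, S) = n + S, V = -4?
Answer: 145/3 ≈ 48.333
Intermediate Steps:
Z(A, m) = -1 + A/3
G(Q) = -3*Q (G(Q) = Q + Q*(-4) = Q - 4*Q = -3*Q)
o(n, S) = S + n
P = 0
(o(18, -1) + ((Z(7, -6) + P) + G(-9))) + 3 = ((-1 + 18) + (((-1 + (⅓)*7) + 0) - 3*(-9))) + 3 = (17 + (((-1 + 7/3) + 0) + 27)) + 3 = (17 + ((4/3 + 0) + 27)) + 3 = (17 + (4/3 + 27)) + 3 = (17 + 85/3) + 3 = 136/3 + 3 = 145/3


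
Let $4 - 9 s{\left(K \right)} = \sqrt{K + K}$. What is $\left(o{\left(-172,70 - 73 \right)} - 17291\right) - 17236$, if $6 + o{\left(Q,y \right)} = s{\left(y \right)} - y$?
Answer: $- \frac{310766}{9} - \frac{i \sqrt{6}}{9} \approx -34530.0 - 0.27217 i$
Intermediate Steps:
$s{\left(K \right)} = \frac{4}{9} - \frac{\sqrt{2} \sqrt{K}}{9}$ ($s{\left(K \right)} = \frac{4}{9} - \frac{\sqrt{K + K}}{9} = \frac{4}{9} - \frac{\sqrt{2 K}}{9} = \frac{4}{9} - \frac{\sqrt{2} \sqrt{K}}{9}$)
$o{\left(Q,y \right)} = - \frac{50}{9} - y - \frac{\sqrt{2} \sqrt{y}}{9}$ ($o{\left(Q,y \right)} = -6 - \left(- \frac{4}{9} + y + \frac{\sqrt{2} \sqrt{y}}{9}\right) = - \frac{50}{9} - y - \frac{\sqrt{2} \sqrt{y}}{9}$)
$\left(o{\left(-172,70 - 73 \right)} - 17291\right) - 17236 = \left(\left(- \frac{50}{9} - \left(70 - 73\right) - \frac{\sqrt{2} \sqrt{70 - 73}}{9}\right) - 17291\right) - 17236 = \left(\left(- \frac{50}{9} - -3 - \frac{\sqrt{2} \sqrt{-3}}{9}\right) - 17291\right) - 17236 = \left(\left(- \frac{50}{9} + 3 - \frac{\sqrt{2} i \sqrt{3}}{9}\right) - 17291\right) - 17236 = \left(\left(- \frac{50}{9} + 3 - \frac{i \sqrt{6}}{9}\right) - 17291\right) - 17236 = \left(\left(- \frac{23}{9} - \frac{i \sqrt{6}}{9}\right) - 17291\right) - 17236 = \left(- \frac{155642}{9} - \frac{i \sqrt{6}}{9}\right) - 17236 = - \frac{310766}{9} - \frac{i \sqrt{6}}{9}$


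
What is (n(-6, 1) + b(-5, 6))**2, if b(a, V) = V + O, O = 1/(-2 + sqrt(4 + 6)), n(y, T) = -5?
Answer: (8 + sqrt(10))**2/36 ≈ 3.4610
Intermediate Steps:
O = 1/(-2 + sqrt(10)) ≈ 0.86038
b(a, V) = 1/3 + V + sqrt(10)/6 (b(a, V) = V + (1/3 + sqrt(10)/6) = 1/3 + V + sqrt(10)/6)
(n(-6, 1) + b(-5, 6))**2 = (-5 + (1/3 + 6 + sqrt(10)/6))**2 = (-5 + (19/3 + sqrt(10)/6))**2 = (4/3 + sqrt(10)/6)**2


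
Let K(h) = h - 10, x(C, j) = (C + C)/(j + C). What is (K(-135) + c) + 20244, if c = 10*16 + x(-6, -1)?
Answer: 141825/7 ≈ 20261.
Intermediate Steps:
x(C, j) = 2*C/(C + j) (x(C, j) = (2*C)/(C + j) = 2*C/(C + j))
K(h) = -10 + h
c = 1132/7 (c = 10*16 + 2*(-6)/(-6 - 1) = 160 + 2*(-6)/(-7) = 160 + 2*(-6)*(-⅐) = 160 + 12/7 = 1132/7 ≈ 161.71)
(K(-135) + c) + 20244 = ((-10 - 135) + 1132/7) + 20244 = (-145 + 1132/7) + 20244 = 117/7 + 20244 = 141825/7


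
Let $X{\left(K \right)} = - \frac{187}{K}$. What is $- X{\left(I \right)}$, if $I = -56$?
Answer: $- \frac{187}{56} \approx -3.3393$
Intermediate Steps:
$- X{\left(I \right)} = - \frac{-187}{-56} = - \frac{\left(-187\right) \left(-1\right)}{56} = \left(-1\right) \frac{187}{56} = - \frac{187}{56}$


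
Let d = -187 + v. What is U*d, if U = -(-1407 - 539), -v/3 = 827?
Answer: -5191928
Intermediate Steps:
v = -2481 (v = -3*827 = -2481)
d = -2668 (d = -187 - 2481 = -2668)
U = 1946 (U = -1*(-1946) = 1946)
U*d = 1946*(-2668) = -5191928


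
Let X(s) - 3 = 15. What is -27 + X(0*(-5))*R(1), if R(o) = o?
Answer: -9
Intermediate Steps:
X(s) = 18 (X(s) = 3 + 15 = 18)
-27 + X(0*(-5))*R(1) = -27 + 18*1 = -27 + 18 = -9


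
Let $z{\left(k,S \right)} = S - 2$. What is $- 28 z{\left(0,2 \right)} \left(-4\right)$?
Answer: $0$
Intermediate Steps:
$z{\left(k,S \right)} = -2 + S$ ($z{\left(k,S \right)} = S - 2 = -2 + S$)
$- 28 z{\left(0,2 \right)} \left(-4\right) = - 28 \left(-2 + 2\right) \left(-4\right) = \left(-28\right) 0 \left(-4\right) = 0 \left(-4\right) = 0$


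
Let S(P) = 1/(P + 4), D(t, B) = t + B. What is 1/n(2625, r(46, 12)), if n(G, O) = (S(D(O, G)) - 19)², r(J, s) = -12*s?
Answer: 6175225/2229161796 ≈ 0.0027702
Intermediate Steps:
D(t, B) = B + t
S(P) = 1/(4 + P)
n(G, O) = (-19 + 1/(4 + G + O))² (n(G, O) = (1/(4 + (G + O)) - 19)² = (1/(4 + G + O) - 19)² = (-19 + 1/(4 + G + O))²)
1/n(2625, r(46, 12)) = 1/((19 - 1/(4 + 2625 - 12*12))²) = 1/((19 - 1/(4 + 2625 - 144))²) = 1/((19 - 1/2485)²) = 1/((47214/2485)²) = 1/(2229161796/6175225) = 6175225/2229161796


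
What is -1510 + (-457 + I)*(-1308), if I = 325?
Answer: 171146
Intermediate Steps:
-1510 + (-457 + I)*(-1308) = -1510 + (-457 + 325)*(-1308) = -1510 - 132*(-1308) = -1510 + 172656 = 171146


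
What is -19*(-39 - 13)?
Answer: 988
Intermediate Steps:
-19*(-39 - 13) = -19*(-52) = 988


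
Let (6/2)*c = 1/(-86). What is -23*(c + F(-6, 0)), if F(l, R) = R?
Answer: 23/258 ≈ 0.089147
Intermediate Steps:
c = -1/258 (c = (⅓)/(-86) = (⅓)*(-1/86) = -1/258 ≈ -0.0038760)
-23*(c + F(-6, 0)) = -23*(-1/258 + 0) = -23*(-1/258) = 23/258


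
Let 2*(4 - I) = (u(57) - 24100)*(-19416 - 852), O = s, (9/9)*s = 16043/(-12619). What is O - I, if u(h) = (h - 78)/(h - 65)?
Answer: 12326380178391/50476 ≈ 2.4420e+8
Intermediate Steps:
s = -16043/12619 (s = 16043/(-12619) = 16043*(-1/12619) = -16043/12619 ≈ -1.2713)
O = -16043/12619 ≈ -1.2713
u(h) = (-78 + h)/(-65 + h)
I = -976811177/4 (I = 4 - ((-78 + 57)/(-65 + 57) - 24100)*(-19416 - 852)/2 = 4 - (-21/(-8) - 24100)*(-20268)/2 = 4 - (-⅛*(-21) - 24100)*(-20268)/2 = 4 - (21/8 - 24100)*(-20268)/2 = 4 - (-192779)*(-20268)/16 = 4 - ½*976811193/2 = 4 - 976811193/4 = -976811177/4 ≈ -2.4420e+8)
O - I = -16043/12619 - 1*(-976811177/4) = -16043/12619 + 976811177/4 = 12326380178391/50476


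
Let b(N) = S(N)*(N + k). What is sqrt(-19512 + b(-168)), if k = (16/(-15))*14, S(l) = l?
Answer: 2*sqrt(70130)/5 ≈ 105.93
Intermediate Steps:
k = -224/15 (k = (16*(-1/15))*14 = -16/15*14 = -224/15 ≈ -14.933)
b(N) = N*(-224/15 + N) (b(N) = N*(N - 224/15) = N*(-224/15 + N))
sqrt(-19512 + b(-168)) = sqrt(-19512 + (1/15)*(-168)*(-224 + 15*(-168))) = sqrt(-19512 + (1/15)*(-168)*(-224 - 2520)) = sqrt(-19512 + (1/15)*(-168)*(-2744)) = sqrt(-19512 + 153664/5) = sqrt(56104/5) = 2*sqrt(70130)/5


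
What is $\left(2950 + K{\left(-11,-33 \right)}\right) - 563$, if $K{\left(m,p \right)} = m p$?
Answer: $2750$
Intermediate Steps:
$\left(2950 + K{\left(-11,-33 \right)}\right) - 563 = \left(2950 - -363\right) - 563 = \left(2950 + 363\right) - 563 = 3313 - 563 = 2750$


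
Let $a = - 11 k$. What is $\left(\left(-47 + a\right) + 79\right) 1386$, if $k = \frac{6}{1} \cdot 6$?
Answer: $-504504$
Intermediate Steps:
$k = 36$ ($k = 6 \cdot 1 \cdot 6 = 6 \cdot 6 = 36$)
$a = -396$ ($a = \left(-11\right) 36 = -396$)
$\left(\left(-47 + a\right) + 79\right) 1386 = \left(\left(-47 - 396\right) + 79\right) 1386 = \left(-443 + 79\right) 1386 = \left(-364\right) 1386 = -504504$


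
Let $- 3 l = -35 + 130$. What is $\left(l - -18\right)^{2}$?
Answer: $\frac{1681}{9} \approx 186.78$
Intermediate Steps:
$l = - \frac{95}{3}$ ($l = - \frac{-35 + 130}{3} = \left(- \frac{1}{3}\right) 95 = - \frac{95}{3} \approx -31.667$)
$\left(l - -18\right)^{2} = \left(- \frac{95}{3} - -18\right)^{2} = \left(- \frac{95}{3} + 18\right)^{2} = \left(- \frac{41}{3}\right)^{2} = \frac{1681}{9}$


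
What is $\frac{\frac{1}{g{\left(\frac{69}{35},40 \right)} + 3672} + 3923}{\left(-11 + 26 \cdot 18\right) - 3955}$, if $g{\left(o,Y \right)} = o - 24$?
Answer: $- \frac{22779971}{20312091} \approx -1.1215$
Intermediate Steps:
$g{\left(o,Y \right)} = -24 + o$
$\frac{\frac{1}{g{\left(\frac{69}{35},40 \right)} + 3672} + 3923}{\left(-11 + 26 \cdot 18\right) - 3955} = \frac{\frac{1}{\left(-24 + \frac{69}{35}\right) + 3672} + 3923}{\left(-11 + 26 \cdot 18\right) - 3955} = \frac{\frac{1}{\left(-24 + 69 \cdot \frac{1}{35}\right) + 3672} + 3923}{\left(-11 + 468\right) - 3955} = \frac{\frac{1}{\left(-24 + \frac{69}{35}\right) + 3672} + 3923}{457 - 3955} = \frac{\frac{1}{- \frac{771}{35} + 3672} + 3923}{-3498} = \left(\frac{1}{\frac{127749}{35}} + 3923\right) \left(- \frac{1}{3498}\right) = \left(\frac{35}{127749} + 3923\right) \left(- \frac{1}{3498}\right) = \frac{501159362}{127749} \left(- \frac{1}{3498}\right) = - \frac{22779971}{20312091}$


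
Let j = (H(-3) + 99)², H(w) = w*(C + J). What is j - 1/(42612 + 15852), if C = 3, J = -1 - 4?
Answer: 644565599/58464 ≈ 11025.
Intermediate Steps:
J = -5
H(w) = -2*w (H(w) = w*(3 - 5) = w*(-2) = -2*w)
j = 11025 (j = (-2*(-3) + 99)² = (6 + 99)² = 105² = 11025)
j - 1/(42612 + 15852) = 11025 - 1/(42612 + 15852) = 11025 - 1/58464 = 644565599/58464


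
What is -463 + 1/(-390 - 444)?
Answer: -386143/834 ≈ -463.00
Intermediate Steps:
-463 + 1/(-390 - 444) = -463 + 1/(-834) = -463 - 1/834 = -386143/834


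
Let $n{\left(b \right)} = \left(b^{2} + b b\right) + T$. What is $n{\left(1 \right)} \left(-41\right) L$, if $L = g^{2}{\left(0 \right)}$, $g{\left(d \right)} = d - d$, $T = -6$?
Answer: $0$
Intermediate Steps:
$g{\left(d \right)} = 0$
$L = 0$ ($L = 0^{2} = 0$)
$n{\left(b \right)} = -6 + 2 b^{2}$ ($n{\left(b \right)} = \left(b^{2} + b b\right) - 6 = \left(b^{2} + b^{2}\right) - 6 = 2 b^{2} - 6 = -6 + 2 b^{2}$)
$n{\left(1 \right)} \left(-41\right) L = \left(-6 + 2 \cdot 1^{2}\right) \left(-41\right) 0 = \left(-6 + 2 \cdot 1\right) \left(-41\right) 0 = \left(-6 + 2\right) \left(-41\right) 0 = \left(-4\right) \left(-41\right) 0 = 164 \cdot 0 = 0$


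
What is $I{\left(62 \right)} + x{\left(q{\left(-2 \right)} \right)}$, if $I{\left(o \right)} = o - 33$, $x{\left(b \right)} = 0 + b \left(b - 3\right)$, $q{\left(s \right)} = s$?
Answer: $39$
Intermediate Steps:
$x{\left(b \right)} = b \left(-3 + b\right)$ ($x{\left(b \right)} = 0 + b \left(-3 + b\right) = b \left(-3 + b\right)$)
$I{\left(o \right)} = -33 + o$ ($I{\left(o \right)} = o - 33 = -33 + o$)
$I{\left(62 \right)} + x{\left(q{\left(-2 \right)} \right)} = \left(-33 + 62\right) - 2 \left(-3 - 2\right) = 29 - -10 = 29 + 10 = 39$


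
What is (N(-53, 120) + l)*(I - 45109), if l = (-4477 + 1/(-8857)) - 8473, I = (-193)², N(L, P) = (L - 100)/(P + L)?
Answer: 60412991530680/593419 ≈ 1.0180e+8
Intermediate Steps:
N(L, P) = (-100 + L)/(L + P)
I = 37249
l = -114698151/8857 (l = (-4477 - 1/8857) - 8473 = -39652790/8857 - 8473 = -114698151/8857 ≈ -12950.)
(N(-53, 120) + l)*(I - 45109) = ((-100 - 53)/(-53 + 120) - 114698151/8857)*(37249 - 45109) = (-153/67 - 114698151/8857)*(-7860) = -7686131238/593419*(-7860) = 60412991530680/593419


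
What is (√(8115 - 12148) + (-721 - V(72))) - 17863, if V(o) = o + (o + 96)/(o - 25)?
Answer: -877000/47 + I*√4033 ≈ -18660.0 + 63.506*I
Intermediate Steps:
V(o) = o + (96 + o)/(-25 + o)
(√(8115 - 12148) + (-721 - V(72))) - 17863 = (√(8115 - 12148) + (-721 - (96 + 72² - 24*72)/(-25 + 72))) - 17863 = (√(-4033) + (-721 - (96 + 5184 - 1728)/47)) - 17863 = (I*√4033 + (-721 - 3552/47)) - 17863 = (I*√4033 - 37439/47) - 17863 = (-37439/47 + I*√4033) - 17863 = -877000/47 + I*√4033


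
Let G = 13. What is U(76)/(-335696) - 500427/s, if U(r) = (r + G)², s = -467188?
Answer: 41072686511/39208285712 ≈ 1.0476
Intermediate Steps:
U(r) = (13 + r)² (U(r) = (r + 13)² = (13 + r)²)
U(76)/(-335696) - 500427/s = (13 + 76)²/(-335696) - 500427/(-467188) = 89²*(-1/335696) - 500427*(-1/467188) = 7921*(-1/335696) + 500427/467188 = -7921/335696 + 500427/467188 = 41072686511/39208285712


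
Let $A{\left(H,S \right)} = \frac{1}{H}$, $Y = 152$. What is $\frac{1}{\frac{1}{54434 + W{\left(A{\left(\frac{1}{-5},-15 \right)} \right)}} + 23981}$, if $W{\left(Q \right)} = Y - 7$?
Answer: $\frac{54579}{1308859000} \approx 4.17 \cdot 10^{-5}$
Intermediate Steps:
$W{\left(Q \right)} = 145$ ($W{\left(Q \right)} = 152 - 7 = 145$)
$\frac{1}{\frac{1}{54434 + W{\left(A{\left(\frac{1}{-5},-15 \right)} \right)}} + 23981} = \frac{1}{\frac{1}{54434 + 145} + 23981} = \frac{1}{\frac{1}{54579} + 23981} = \frac{1}{\frac{1308859000}{54579}} = \frac{54579}{1308859000}$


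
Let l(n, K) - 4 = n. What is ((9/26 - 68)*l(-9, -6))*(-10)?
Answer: -43975/13 ≈ -3382.7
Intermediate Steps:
l(n, K) = 4 + n
((9/26 - 68)*l(-9, -6))*(-10) = ((9/26 - 68)*(4 - 9))*(-10) = ((9*(1/26) - 68)*(-5))*(-10) = ((9/26 - 68)*(-5))*(-10) = -1759/26*(-5)*(-10) = (8795/26)*(-10) = -43975/13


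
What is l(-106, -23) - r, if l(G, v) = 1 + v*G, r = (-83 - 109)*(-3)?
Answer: 1863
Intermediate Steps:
r = 576 (r = -192*(-3) = 576)
l(G, v) = 1 + G*v
l(-106, -23) - r = (1 - 106*(-23)) - 1*576 = (1 + 2438) - 576 = 2439 - 576 = 1863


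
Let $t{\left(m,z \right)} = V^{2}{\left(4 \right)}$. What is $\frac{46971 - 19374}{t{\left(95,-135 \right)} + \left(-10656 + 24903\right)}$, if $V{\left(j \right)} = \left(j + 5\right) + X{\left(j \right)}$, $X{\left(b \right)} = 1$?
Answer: $\frac{27597}{14347} \approx 1.9235$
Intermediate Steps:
$V{\left(j \right)} = 6 + j$ ($V{\left(j \right)} = \left(j + 5\right) + 1 = \left(5 + j\right) + 1 = 6 + j$)
$t{\left(m,z \right)} = 100$ ($t{\left(m,z \right)} = \left(6 + 4\right)^{2} = 10^{2} = 100$)
$\frac{46971 - 19374}{t{\left(95,-135 \right)} + \left(-10656 + 24903\right)} = \frac{46971 - 19374}{100 + \left(-10656 + 24903\right)} = \frac{27597}{100 + 14247} = \frac{27597}{14347}$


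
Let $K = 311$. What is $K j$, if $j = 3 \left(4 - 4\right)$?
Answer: $0$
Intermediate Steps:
$j = 0$ ($j = 3 \cdot 0 = 0$)
$K j = 311 \cdot 0 = 0$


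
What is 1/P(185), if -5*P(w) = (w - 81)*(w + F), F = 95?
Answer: -1/5824 ≈ -0.00017170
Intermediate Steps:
P(w) = -(-81 + w)*(95 + w)/5 (P(w) = -(w - 81)*(w + 95)/5 = -(-81 + w)*(95 + w)/5)
1/P(185) = 1/(1539 - 14/5*185 - 1/5*185**2) = 1/(1539 - 518 - 1/5*34225) = 1/(1539 - 518 - 6845) = 1/(-5824) = -1/5824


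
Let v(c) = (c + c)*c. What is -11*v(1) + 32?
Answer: 10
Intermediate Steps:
v(c) = 2*c**2 (v(c) = (2*c)*c = 2*c**2)
-11*v(1) + 32 = -22*1**2 + 32 = -22 + 32 = 10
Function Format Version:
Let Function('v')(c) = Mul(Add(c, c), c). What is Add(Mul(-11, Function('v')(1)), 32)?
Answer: 10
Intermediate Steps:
Function('v')(c) = Mul(2, Pow(c, 2)) (Function('v')(c) = Mul(Mul(2, c), c) = Mul(2, Pow(c, 2)))
Add(Mul(-11, Function('v')(1)), 32) = Add(Mul(-11, Mul(2, Pow(1, 2))), 32) = Add(Mul(-11, Mul(2, 1)), 32) = Add(Mul(-11, 2), 32) = Add(-22, 32) = 10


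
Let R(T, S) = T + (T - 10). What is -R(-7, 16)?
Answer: 24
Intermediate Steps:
R(T, S) = -10 + 2*T (R(T, S) = T + (-10 + T) = -10 + 2*T)
-R(-7, 16) = -(-10 + 2*(-7)) = -(-10 - 14) = -1*(-24) = 24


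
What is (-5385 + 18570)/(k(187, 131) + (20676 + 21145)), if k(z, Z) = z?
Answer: 13185/42008 ≈ 0.31387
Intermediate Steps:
(-5385 + 18570)/(k(187, 131) + (20676 + 21145)) = (-5385 + 18570)/(187 + (20676 + 21145)) = 13185/(187 + 41821) = 13185/42008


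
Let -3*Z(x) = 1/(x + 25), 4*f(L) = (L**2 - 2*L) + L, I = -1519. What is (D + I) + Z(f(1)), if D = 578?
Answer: -70576/75 ≈ -941.01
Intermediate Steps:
f(L) = -L/4 + L**2/4 (f(L) = ((L**2 - 2*L) + L)/4 = (L**2 - L)/4 = -L/4 + L**2/4)
Z(x) = -1/(3*(25 + x)) (Z(x) = -1/(3*(x + 25)) = -1/(3*(25 + x)))
(D + I) + Z(f(1)) = (578 - 1519) - 1/(75 + 3*((1/4)*1*(-1 + 1))) = -941 - 1/(75 + 3*((1/4)*1*0)) = -941 - 1/(75 + 3*0) = -941 - 1/(75 + 0) = -941 - 1/75 = -70576/75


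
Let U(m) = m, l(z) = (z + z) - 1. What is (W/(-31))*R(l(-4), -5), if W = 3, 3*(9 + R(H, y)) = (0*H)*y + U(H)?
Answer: 36/31 ≈ 1.1613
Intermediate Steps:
l(z) = -1 + 2*z (l(z) = 2*z - 1 = -1 + 2*z)
R(H, y) = -9 + H/3 (R(H, y) = -9 + ((0*H)*y + H)/3 = -9 + (0*y + H)/3 = -9 + (0 + H)/3 = -9 + H/3)
(W/(-31))*R(l(-4), -5) = (3/(-31))*(-9 + (-1 + 2*(-4))/3) = (3*(-1/31))*(-9 + (-1 - 8)/3) = -3*(-9 + (1/3)*(-9))/31 = -3*(-9 - 3)/31 = -3/31*(-12) = 36/31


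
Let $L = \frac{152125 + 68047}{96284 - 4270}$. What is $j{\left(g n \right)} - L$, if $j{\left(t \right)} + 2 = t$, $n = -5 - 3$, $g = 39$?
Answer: $- \frac{14556284}{46007} \approx -316.39$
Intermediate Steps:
$n = -8$
$L = \frac{110086}{46007}$ ($L = \frac{220172}{92014} = 220172 \cdot \frac{1}{92014} = \frac{110086}{46007} \approx 2.3928$)
$j{\left(t \right)} = -2 + t$
$j{\left(g n \right)} - L = \left(-2 + 39 \left(-8\right)\right) - \frac{110086}{46007} = \left(-2 - 312\right) - \frac{110086}{46007} = -314 - \frac{110086}{46007} = - \frac{14556284}{46007}$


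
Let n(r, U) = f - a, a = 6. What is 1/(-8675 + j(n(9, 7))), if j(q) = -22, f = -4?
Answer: -1/8697 ≈ -0.00011498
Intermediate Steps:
n(r, U) = -10 (n(r, U) = -4 - 1*6 = -4 - 6 = -10)
1/(-8675 + j(n(9, 7))) = 1/(-8675 - 22) = 1/(-8697) = -1/8697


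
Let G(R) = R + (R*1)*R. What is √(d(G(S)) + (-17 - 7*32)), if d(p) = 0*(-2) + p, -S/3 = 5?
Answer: I*√31 ≈ 5.5678*I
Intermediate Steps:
S = -15 (S = -3*5 = -15)
G(R) = R + R² (G(R) = R + R*R = R + R²)
d(p) = p (d(p) = 0 + p = p)
√(d(G(S)) + (-17 - 7*32)) = √(-15*(1 - 15) + (-17 - 7*32)) = √(-15*(-14) + (-17 - 224)) = √(210 - 241) = √(-31) = I*√31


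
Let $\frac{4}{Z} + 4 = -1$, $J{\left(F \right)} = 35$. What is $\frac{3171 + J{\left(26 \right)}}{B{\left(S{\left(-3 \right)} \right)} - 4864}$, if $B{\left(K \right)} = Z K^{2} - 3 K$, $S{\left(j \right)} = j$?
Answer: $- \frac{2290}{3473} \approx -0.65937$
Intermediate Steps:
$Z = - \frac{4}{5}$ ($Z = \frac{4}{-4 - 1} = \frac{4}{-5} = 4 \left(- \frac{1}{5}\right) = - \frac{4}{5} \approx -0.8$)
$B{\left(K \right)} = - 3 K - \frac{4 K^{2}}{5}$ ($B{\left(K \right)} = - \frac{4 K^{2}}{5} - 3 K = - 3 K - \frac{4 K^{2}}{5}$)
$\frac{3171 + J{\left(26 \right)}}{B{\left(S{\left(-3 \right)} \right)} - 4864} = \frac{3171 + 35}{\frac{1}{5} \left(-3\right) \left(-15 - -12\right) - 4864} = \frac{3206}{\frac{1}{5} \left(-3\right) \left(-15 + 12\right) - 4864} = \frac{3206}{\frac{1}{5} \left(-3\right) \left(-3\right) - 4864} = \frac{3206}{\frac{9}{5} - 4864} = \frac{3206}{- \frac{24311}{5}} = 3206 \left(- \frac{5}{24311}\right) = - \frac{2290}{3473}$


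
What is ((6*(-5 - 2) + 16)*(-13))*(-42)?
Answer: -14196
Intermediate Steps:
((6*(-5 - 2) + 16)*(-13))*(-42) = ((6*(-7) + 16)*(-13))*(-42) = ((-42 + 16)*(-13))*(-42) = -26*(-13)*(-42) = 338*(-42) = -14196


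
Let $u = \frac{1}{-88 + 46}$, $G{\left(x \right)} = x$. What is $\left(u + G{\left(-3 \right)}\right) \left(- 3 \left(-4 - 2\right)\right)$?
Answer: $- \frac{381}{7} \approx -54.429$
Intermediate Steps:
$u = - \frac{1}{42}$ ($u = \frac{1}{-42} = - \frac{1}{42} \approx -0.02381$)
$\left(u + G{\left(-3 \right)}\right) \left(- 3 \left(-4 - 2\right)\right) = \left(- \frac{1}{42} - 3\right) \left(- 3 \left(-4 - 2\right)\right) = - \frac{127 \left(\left(-3\right) \left(-6\right)\right)}{42} = \left(- \frac{127}{42}\right) 18 = - \frac{381}{7}$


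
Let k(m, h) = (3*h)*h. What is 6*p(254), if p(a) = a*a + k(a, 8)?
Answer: 388248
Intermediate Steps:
k(m, h) = 3*h²
p(a) = 192 + a² (p(a) = a*a + 3*8² = a² + 3*64 = a² + 192 = 192 + a²)
6*p(254) = 6*(192 + 254²) = 6*(192 + 64516) = 6*64708 = 388248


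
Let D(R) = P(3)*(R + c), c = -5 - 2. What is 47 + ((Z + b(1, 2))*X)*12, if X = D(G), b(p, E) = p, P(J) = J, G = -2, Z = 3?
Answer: -1249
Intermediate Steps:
c = -7
D(R) = -21 + 3*R (D(R) = 3*(R - 7) = 3*(-7 + R) = -21 + 3*R)
X = -27 (X = -21 + 3*(-2) = -21 - 6 = -27)
47 + ((Z + b(1, 2))*X)*12 = 47 + ((3 + 1)*(-27))*12 = 47 + (4*(-27))*12 = 47 - 108*12 = 47 - 1296 = -1249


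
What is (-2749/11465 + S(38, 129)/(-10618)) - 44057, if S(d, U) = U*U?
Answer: -5363515174037/121735370 ≈ -44059.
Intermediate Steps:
S(d, U) = U**2
(-2749/11465 + S(38, 129)/(-10618)) - 44057 = (-2749/11465 + 129**2/(-10618)) - 44057 = (-2749*1/11465 + 16641*(-1/10618)) - 44057 = (-2749/11465 - 16641/10618) - 44057 = -219977947/121735370 - 44057 = -5363515174037/121735370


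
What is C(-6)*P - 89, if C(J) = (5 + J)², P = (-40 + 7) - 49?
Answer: -171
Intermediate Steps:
P = -82 (P = -33 - 49 = -82)
C(-6)*P - 89 = (5 - 6)²*(-82) - 89 = (-1)²*(-82) - 89 = 1*(-82) - 89 = -82 - 89 = -171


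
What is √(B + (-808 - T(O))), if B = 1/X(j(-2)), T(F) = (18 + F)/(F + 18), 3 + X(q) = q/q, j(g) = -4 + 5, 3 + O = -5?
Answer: I*√3238/2 ≈ 28.452*I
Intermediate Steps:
O = -8 (O = -3 - 5 = -8)
j(g) = 1
X(q) = -2 (X(q) = -3 + q/q = -3 + 1 = -2)
T(F) = 1 (T(F) = (18 + F)/(18 + F) = 1)
B = -½ (B = 1/(-2) = -½ ≈ -0.50000)
√(B + (-808 - T(O))) = √(-½ + (-808 - 1*1)) = √(-½ + (-808 - 1)) = √(-½ - 809) = √(-1619/2) = I*√3238/2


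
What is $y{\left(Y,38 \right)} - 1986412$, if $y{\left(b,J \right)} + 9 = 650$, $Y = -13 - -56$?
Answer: $-1985771$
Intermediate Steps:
$Y = 43$ ($Y = -13 + 56 = 43$)
$y{\left(b,J \right)} = 641$ ($y{\left(b,J \right)} = -9 + 650 = 641$)
$y{\left(Y,38 \right)} - 1986412 = 641 - 1986412 = -1985771$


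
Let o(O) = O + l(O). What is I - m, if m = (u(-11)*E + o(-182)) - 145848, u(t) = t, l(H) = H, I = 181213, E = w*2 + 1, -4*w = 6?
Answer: 327403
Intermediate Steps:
w = -3/2 (w = -1/4*6 = -3/2 ≈ -1.5000)
E = -2 (E = -3/2*2 + 1 = -3 + 1 = -2)
o(O) = 2*O (o(O) = O + O = 2*O)
m = -146190 (m = (-11*(-2) + 2*(-182)) - 145848 = (22 - 364) - 145848 = -342 - 145848 = -146190)
I - m = 181213 - 1*(-146190) = 181213 + 146190 = 327403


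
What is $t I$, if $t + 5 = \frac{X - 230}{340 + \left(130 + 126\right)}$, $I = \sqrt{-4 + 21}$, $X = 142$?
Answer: $- \frac{767 \sqrt{17}}{149} \approx -21.224$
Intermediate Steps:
$I = \sqrt{17} \approx 4.1231$
$t = - \frac{767}{149}$ ($t = -5 + \frac{142 - 230}{340 + \left(130 + 126\right)} = -5 - \frac{88}{340 + 256} = -5 - \frac{88}{596} = -5 - \frac{22}{149} = - \frac{767}{149} \approx -5.1477$)
$t I = - \frac{767 \sqrt{17}}{149}$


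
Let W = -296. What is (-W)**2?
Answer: 87616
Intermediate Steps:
(-W)**2 = (-1*(-296))**2 = 296**2 = 87616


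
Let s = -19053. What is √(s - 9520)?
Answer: I*√28573 ≈ 169.04*I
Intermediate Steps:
√(s - 9520) = √(-19053 - 9520) = √(-28573) = I*√28573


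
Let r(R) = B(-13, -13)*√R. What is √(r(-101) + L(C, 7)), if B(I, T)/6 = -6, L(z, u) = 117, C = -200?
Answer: 3*√(13 - 4*I*√101) ≈ 15.768 - 11.473*I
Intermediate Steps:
B(I, T) = -36 (B(I, T) = 6*(-6) = -36)
r(R) = -36*√R
√(r(-101) + L(C, 7)) = √(-36*I*√101 + 117) = √(117 - 36*I*√101)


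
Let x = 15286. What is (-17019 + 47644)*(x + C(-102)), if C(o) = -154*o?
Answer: 949191250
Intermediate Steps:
(-17019 + 47644)*(x + C(-102)) = (-17019 + 47644)*(15286 - 154*(-102)) = 30625*(15286 + 15708) = 30625*30994 = 949191250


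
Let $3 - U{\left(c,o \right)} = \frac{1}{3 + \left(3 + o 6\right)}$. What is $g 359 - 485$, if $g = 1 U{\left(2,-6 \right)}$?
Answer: $\frac{18119}{30} \approx 603.97$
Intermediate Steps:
$U{\left(c,o \right)} = 3 - \frac{1}{6 + 6 o}$ ($U{\left(c,o \right)} = 3 - \frac{1}{3 + \left(3 + o 6\right)} = 3 - \frac{1}{3 + \left(3 + 6 o\right)} = 3 - \frac{1}{6 + 6 o}$)
$g = \frac{91}{30}$ ($g = 1 \frac{17 + 18 \left(-6\right)}{6 \left(1 - 6\right)} = 1 \frac{17 - 108}{6 \left(-5\right)} = 1 \cdot \frac{1}{6} \left(- \frac{1}{5}\right) \left(-91\right) = 1 \cdot \frac{91}{30} = \frac{91}{30} \approx 3.0333$)
$g 359 - 485 = \frac{91}{30} \cdot 359 - 485 = \frac{32669}{30} - 485 = \frac{18119}{30}$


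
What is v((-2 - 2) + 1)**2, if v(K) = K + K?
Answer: 36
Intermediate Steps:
v(K) = 2*K
v((-2 - 2) + 1)**2 = (2*((-2 - 2) + 1))**2 = (2*(-4 + 1))**2 = (2*(-3))**2 = (-6)**2 = 36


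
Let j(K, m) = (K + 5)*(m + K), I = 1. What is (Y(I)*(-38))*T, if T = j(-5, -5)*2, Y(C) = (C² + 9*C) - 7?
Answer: 0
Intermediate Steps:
j(K, m) = (5 + K)*(K + m)
Y(C) = -7 + C² + 9*C
T = 0 (T = ((-5)² + 5*(-5) + 5*(-5) - 5*(-5))*2 = (25 - 25 - 25 + 25)*2 = 0*2 = 0)
(Y(I)*(-38))*T = ((-7 + 1² + 9*1)*(-38))*0 = ((-7 + 1 + 9)*(-38))*0 = (3*(-38))*0 = -114*0 = 0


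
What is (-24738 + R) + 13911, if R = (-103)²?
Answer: -218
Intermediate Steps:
R = 10609
(-24738 + R) + 13911 = (-24738 + 10609) + 13911 = -14129 + 13911 = -218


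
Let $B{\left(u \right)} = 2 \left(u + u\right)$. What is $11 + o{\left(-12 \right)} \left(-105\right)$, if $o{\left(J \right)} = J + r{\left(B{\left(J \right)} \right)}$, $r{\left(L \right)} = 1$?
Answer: $1166$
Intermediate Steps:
$B{\left(u \right)} = 4 u$ ($B{\left(u \right)} = 2 \cdot 2 u = 4 u$)
$o{\left(J \right)} = 1 + J$ ($o{\left(J \right)} = J + 1 = 1 + J$)
$11 + o{\left(-12 \right)} \left(-105\right) = 11 + \left(1 - 12\right) \left(-105\right) = 11 - -1155 = 11 + 1155 = 1166$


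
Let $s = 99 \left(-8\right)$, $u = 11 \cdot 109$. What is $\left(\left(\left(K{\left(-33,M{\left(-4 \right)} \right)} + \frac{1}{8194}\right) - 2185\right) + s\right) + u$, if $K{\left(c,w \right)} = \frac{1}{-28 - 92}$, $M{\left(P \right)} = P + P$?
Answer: $- \frac{874139957}{491640} \approx -1778.0$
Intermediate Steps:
$M{\left(P \right)} = 2 P$
$K{\left(c,w \right)} = - \frac{1}{120}$ ($K{\left(c,w \right)} = \frac{1}{-120} = - \frac{1}{120}$)
$u = 1199$
$s = -792$
$\left(\left(\left(K{\left(-33,M{\left(-4 \right)} \right)} + \frac{1}{8194}\right) - 2185\right) + s\right) + u = \left(\left(\left(- \frac{1}{120} + \frac{1}{8194}\right) - 2185\right) - 792\right) + 1199 = \left(\left(- \frac{4037}{491640} - 2185\right) - 792\right) + 1199 = \left(- \frac{1074237437}{491640} - 792\right) + 1199 = - \frac{1463616317}{491640} + 1199 = - \frac{874139957}{491640}$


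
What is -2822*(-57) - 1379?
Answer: 159475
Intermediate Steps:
-2822*(-57) - 1379 = -166*(-969) - 1379 = 160854 - 1379 = 159475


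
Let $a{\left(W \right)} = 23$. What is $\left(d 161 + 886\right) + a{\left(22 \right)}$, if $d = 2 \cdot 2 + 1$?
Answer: $1714$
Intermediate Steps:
$d = 5$ ($d = 4 + 1 = 5$)
$\left(d 161 + 886\right) + a{\left(22 \right)} = \left(5 \cdot 161 + 886\right) + 23 = \left(805 + 886\right) + 23 = 1691 + 23 = 1714$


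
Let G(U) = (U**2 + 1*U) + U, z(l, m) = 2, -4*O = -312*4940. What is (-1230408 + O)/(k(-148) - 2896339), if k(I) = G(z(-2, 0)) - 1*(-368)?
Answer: 281696/965321 ≈ 0.29182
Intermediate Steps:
O = 385320 (O = -(-78)*4940 = -1/4*(-1541280) = 385320)
G(U) = U**2 + 2*U (G(U) = (U**2 + U) + U = (U + U**2) + U = U**2 + 2*U)
k(I) = 376 (k(I) = 2*(2 + 2) - 1*(-368) = 2*4 + 368 = 8 + 368 = 376)
(-1230408 + O)/(k(-148) - 2896339) = (-1230408 + 385320)/(376 - 2896339) = -845088/(-2895963) = -845088*(-1/2895963) = 281696/965321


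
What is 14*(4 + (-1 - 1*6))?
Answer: -42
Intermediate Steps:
14*(4 + (-1 - 1*6)) = 14*(4 + (-1 - 6)) = 14*(4 - 7) = 14*(-3) = -42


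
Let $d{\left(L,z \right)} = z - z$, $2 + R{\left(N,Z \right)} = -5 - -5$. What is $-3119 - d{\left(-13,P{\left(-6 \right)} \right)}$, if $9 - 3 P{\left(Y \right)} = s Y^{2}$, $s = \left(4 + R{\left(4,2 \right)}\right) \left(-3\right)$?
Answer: $-3119$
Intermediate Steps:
$R{\left(N,Z \right)} = -2$ ($R{\left(N,Z \right)} = -2 - 0 = -2 + \left(-5 + 5\right) = -2 + 0 = -2$)
$s = -6$ ($s = \left(4 - 2\right) \left(-3\right) = 2 \left(-3\right) = -6$)
$P{\left(Y \right)} = 3 + 2 Y^{2}$ ($P{\left(Y \right)} = 3 - \frac{\left(-6\right) Y^{2}}{3} = 3 + 2 Y^{2}$)
$d{\left(L,z \right)} = 0$
$-3119 - d{\left(-13,P{\left(-6 \right)} \right)} = -3119 - 0 = -3119 + 0 = -3119$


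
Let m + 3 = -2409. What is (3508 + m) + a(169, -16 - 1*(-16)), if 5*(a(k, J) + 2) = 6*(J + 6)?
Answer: 5506/5 ≈ 1101.2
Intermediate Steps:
m = -2412 (m = -3 - 2409 = -2412)
a(k, J) = 26/5 + 6*J/5 (a(k, J) = -2 + (6*(J + 6))/5 = -2 + (6*(6 + J))/5 = -2 + (36 + 6*J)/5 = -2 + (36/5 + 6*J/5) = 26/5 + 6*J/5)
(3508 + m) + a(169, -16 - 1*(-16)) = (3508 - 2412) + (26/5 + 6*(-16 - 1*(-16))/5) = 1096 + (26/5 + 6*(-16 + 16)/5) = 1096 + (26/5 + (6/5)*0) = 1096 + (26/5 + 0) = 1096 + 26/5 = 5506/5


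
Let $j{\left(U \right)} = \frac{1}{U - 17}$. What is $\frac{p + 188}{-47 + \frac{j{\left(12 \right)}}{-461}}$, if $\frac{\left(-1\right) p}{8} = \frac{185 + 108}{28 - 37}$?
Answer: $- \frac{4651490}{487503} \approx -9.5415$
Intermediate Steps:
$j{\left(U \right)} = \frac{1}{-17 + U}$
$p = \frac{2344}{9}$ ($p = - 8 \frac{185 + 108}{28 - 37} = - 8 \frac{293}{-9} = - 8 \cdot 293 \left(- \frac{1}{9}\right) = \left(-8\right) \left(- \frac{293}{9}\right) = \frac{2344}{9} \approx 260.44$)
$\frac{p + 188}{-47 + \frac{j{\left(12 \right)}}{-461}} = \frac{\frac{2344}{9} + 188}{-47 + \frac{1}{\left(-17 + 12\right) \left(-461\right)}} = \frac{4036}{9 \left(-47 + \frac{1}{-5} \left(- \frac{1}{461}\right)\right)} = \frac{4036}{9 \left(-47 - - \frac{1}{2305}\right)} = \frac{4036}{9 \left(-47 + \frac{1}{2305}\right)} = \frac{4036}{9 \left(- \frac{108334}{2305}\right)} = \frac{4036}{9} \left(- \frac{2305}{108334}\right) = - \frac{4651490}{487503}$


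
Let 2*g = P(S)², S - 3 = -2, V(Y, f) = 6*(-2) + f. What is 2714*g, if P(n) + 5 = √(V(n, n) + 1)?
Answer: 20355 - 13570*I*√10 ≈ 20355.0 - 42912.0*I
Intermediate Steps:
V(Y, f) = -12 + f
S = 1 (S = 3 - 2 = 1)
P(n) = -5 + √(-11 + n) (P(n) = -5 + √((-12 + n) + 1) = -5 + √(-11 + n))
g = (-5 + I*√10)²/2 (g = (-5 + √(-11 + 1))²/2 = (-5 + √(-10))²/2 = (-5 + I*√10)²/2 ≈ 7.5 - 15.811*I)
2714*g = 2714*((5 - I*√10)²/2) = 1357*(5 - I*√10)²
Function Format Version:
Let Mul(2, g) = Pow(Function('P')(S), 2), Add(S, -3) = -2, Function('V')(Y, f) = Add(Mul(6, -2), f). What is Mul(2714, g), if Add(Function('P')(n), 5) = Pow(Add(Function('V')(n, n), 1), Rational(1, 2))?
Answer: Add(20355, Mul(-13570, I, Pow(10, Rational(1, 2)))) ≈ Add(20355., Mul(-42912., I))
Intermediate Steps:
Function('V')(Y, f) = Add(-12, f)
S = 1 (S = Add(3, -2) = 1)
Function('P')(n) = Add(-5, Pow(Add(-11, n), Rational(1, 2))) (Function('P')(n) = Add(-5, Pow(Add(Add(-12, n), 1), Rational(1, 2))) = Add(-5, Pow(Add(-11, n), Rational(1, 2))))
g = Mul(Rational(1, 2), Pow(Add(-5, Mul(I, Pow(10, Rational(1, 2)))), 2)) (g = Mul(Rational(1, 2), Pow(Add(-5, Pow(Add(-11, 1), Rational(1, 2))), 2)) = Mul(Rational(1, 2), Pow(Add(-5, Pow(-10, Rational(1, 2))), 2)) = Mul(Rational(1, 2), Pow(Add(-5, Mul(I, Pow(10, Rational(1, 2)))), 2)) ≈ Add(7.5000, Mul(-15.811, I)))
Mul(2714, g) = Mul(2714, Mul(Rational(1, 2), Pow(Add(5, Mul(-1, I, Pow(10, Rational(1, 2)))), 2))) = Mul(1357, Pow(Add(5, Mul(-1, I, Pow(10, Rational(1, 2)))), 2))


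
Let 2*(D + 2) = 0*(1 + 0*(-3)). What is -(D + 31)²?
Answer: -841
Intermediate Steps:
D = -2 (D = -2 + (0*(1 + 0*(-3)))/2 = -2 + (0*(1 + 0))/2 = -2 + (0*1)/2 = -2 + (½)*0 = -2 + 0 = -2)
-(D + 31)² = -(-2 + 31)² = -1*29² = -1*841 = -841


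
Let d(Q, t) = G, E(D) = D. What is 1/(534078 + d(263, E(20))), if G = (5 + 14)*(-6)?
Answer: 1/533964 ≈ 1.8728e-6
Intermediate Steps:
G = -114 (G = 19*(-6) = -114)
d(Q, t) = -114
1/(534078 + d(263, E(20))) = 1/(534078 - 114) = 1/533964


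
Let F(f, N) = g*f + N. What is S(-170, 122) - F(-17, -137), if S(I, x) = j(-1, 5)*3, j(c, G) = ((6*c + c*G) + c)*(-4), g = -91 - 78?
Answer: -2592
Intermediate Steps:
g = -169
j(c, G) = -28*c - 4*G*c (j(c, G) = ((6*c + G*c) + c)*(-4) = (7*c + G*c)*(-4) = -28*c - 4*G*c)
S(I, x) = 144 (S(I, x) = -4*(-1)*(7 + 5)*3 = -4*(-1)*12*3 = 48*3 = 144)
F(f, N) = N - 169*f (F(f, N) = -169*f + N = N - 169*f)
S(-170, 122) - F(-17, -137) = 144 - (-137 - 169*(-17)) = 144 - (-137 + 2873) = 144 - 1*2736 = 144 - 2736 = -2592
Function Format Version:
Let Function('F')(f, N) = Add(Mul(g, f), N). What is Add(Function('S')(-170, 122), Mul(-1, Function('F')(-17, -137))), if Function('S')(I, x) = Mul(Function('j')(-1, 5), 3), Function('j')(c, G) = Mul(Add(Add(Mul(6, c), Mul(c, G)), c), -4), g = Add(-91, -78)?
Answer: -2592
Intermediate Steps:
g = -169
Function('j')(c, G) = Add(Mul(-28, c), Mul(-4, G, c)) (Function('j')(c, G) = Mul(Add(Add(Mul(6, c), Mul(G, c)), c), -4) = Mul(Add(Mul(7, c), Mul(G, c)), -4) = Add(Mul(-28, c), Mul(-4, G, c)))
Function('S')(I, x) = 144 (Function('S')(I, x) = Mul(Mul(-4, -1, Add(7, 5)), 3) = Mul(Mul(-4, -1, 12), 3) = Mul(48, 3) = 144)
Function('F')(f, N) = Add(N, Mul(-169, f)) (Function('F')(f, N) = Add(Mul(-169, f), N) = Add(N, Mul(-169, f)))
Add(Function('S')(-170, 122), Mul(-1, Function('F')(-17, -137))) = Add(144, Mul(-1, Add(-137, Mul(-169, -17)))) = Add(144, Mul(-1, Add(-137, 2873))) = Add(144, Mul(-1, 2736)) = Add(144, -2736) = -2592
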